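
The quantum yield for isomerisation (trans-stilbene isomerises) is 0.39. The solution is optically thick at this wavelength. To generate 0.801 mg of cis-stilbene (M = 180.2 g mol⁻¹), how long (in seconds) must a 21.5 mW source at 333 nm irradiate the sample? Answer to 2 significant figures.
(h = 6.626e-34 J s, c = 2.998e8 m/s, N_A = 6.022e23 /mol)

Product: 0.801 mg / 180.2 g mol⁻¹ = 4.445e-6 mol.
Photons that must be absorbed: 4.445e-6 / 0.39 = 1.140e-5 mol.
Photon energy: hc/λ = 5.965e-19 J; per mole, 3.592e5 J mol⁻¹.
Energy required: 1.140e-5 × 3.592e5 = 4.095 J.
Time: 4.095 J / 0.0215 W = 190 s.

t ≈ 190 s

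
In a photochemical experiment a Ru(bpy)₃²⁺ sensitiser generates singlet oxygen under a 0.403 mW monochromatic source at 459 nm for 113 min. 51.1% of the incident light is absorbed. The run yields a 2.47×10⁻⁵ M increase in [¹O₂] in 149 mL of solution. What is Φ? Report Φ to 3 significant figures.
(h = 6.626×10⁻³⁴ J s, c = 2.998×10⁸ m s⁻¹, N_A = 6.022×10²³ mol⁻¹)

Φ = 0.687

Product: (2.47×10⁻⁵ M)(0.149 L) = 3.680×10⁻⁶ mol.
Photon energy at 459 nm: hc/λ = (6.626×10⁻³⁴)(2.998×10⁸)/(459×10⁻⁹) = 4.328×10⁻¹⁹ J.
Energy delivered: (0.403 mW)(6780 s) = 2.732 J.
Photons incident: 2.732 / 4.328×10⁻¹⁹ = 6.312×10¹⁸, i.e. 6.312×10¹⁸/6.022×10²³ = 1.048×10⁻⁵ mol.
Photons absorbed: 0.511 × 1.048×10⁻⁵ = 5.355×10⁻⁶ mol.
Φ = 3.680×10⁻⁶ mol / 5.355×10⁻⁶ mol photons = 0.687.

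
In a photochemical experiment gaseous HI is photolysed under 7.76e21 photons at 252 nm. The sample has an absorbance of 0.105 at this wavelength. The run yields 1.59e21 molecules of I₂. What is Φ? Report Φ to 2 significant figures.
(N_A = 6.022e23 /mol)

Product: 1.59e21 / 6.022e23 = 0.002640 mol.
Moles of photons: 7.76e21 / 6.022e23 = 0.01289 mol.
Fraction absorbed: 1 − 10^(−0.105) = 0.2148.
Photons absorbed: 0.2148 × 0.01289 = 0.002769 mol.
Φ = 0.002640 mol / 0.002769 mol photons = 0.95.

Φ = 0.95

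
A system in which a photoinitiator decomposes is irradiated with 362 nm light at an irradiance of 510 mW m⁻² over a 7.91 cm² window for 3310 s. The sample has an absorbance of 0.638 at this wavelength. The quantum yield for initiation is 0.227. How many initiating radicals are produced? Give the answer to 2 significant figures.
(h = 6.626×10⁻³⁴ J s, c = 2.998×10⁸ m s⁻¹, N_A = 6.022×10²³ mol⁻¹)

4.3×10¹⁷ initiating radicals

Photon energy at 362 nm: hc/λ = (6.626×10⁻³⁴)(2.998×10⁸)/(362×10⁻⁹) = 5.487×10⁻¹⁹ J.
Energy delivered: (510 mW m⁻²)(7.91×10⁻⁴ m²)(3310 s) = 1.335 J.
Photons incident: 1.335 / 5.487×10⁻¹⁹ = 2.433×10¹⁸, i.e. 2.433×10¹⁸/6.022×10²³ = 4.040×10⁻⁶ mol.
Fraction absorbed: 1 − 10^(−0.638) = 0.7699.
Photons absorbed: 0.7699 × 4.040×10⁻⁶ = 3.110×10⁻⁶ mol.
Product: Φ × n_abs = 0.227 × 3.110×10⁻⁶ = 7.060×10⁻⁷ mol.
As a count: 7.060×10⁻⁷ × 6.022×10²³ = 4.3×10¹⁷.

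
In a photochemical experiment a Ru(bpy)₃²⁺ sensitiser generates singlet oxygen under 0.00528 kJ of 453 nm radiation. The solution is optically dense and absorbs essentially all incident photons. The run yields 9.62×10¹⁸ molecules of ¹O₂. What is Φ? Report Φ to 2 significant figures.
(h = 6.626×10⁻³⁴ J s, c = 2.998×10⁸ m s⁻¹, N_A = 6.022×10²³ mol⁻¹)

Product: 9.62×10¹⁸ / 6.022×10²³ = 1.597×10⁻⁵ mol.
Photon energy at 453 nm: hc/λ = (6.626×10⁻³⁴)(2.998×10⁸)/(453×10⁻⁹) = 4.385×10⁻¹⁹ J.
Incident energy: 0.00528 kJ = 5.28 J.
Photons incident: 5.28 / 4.385×10⁻¹⁹ = 1.204×10¹⁹, i.e. 1.204×10¹⁹/6.022×10²³ = 1.999×10⁻⁵ mol.
Φ = 1.597×10⁻⁵ mol / 1.999×10⁻⁵ mol photons = 0.80.

Φ = 0.80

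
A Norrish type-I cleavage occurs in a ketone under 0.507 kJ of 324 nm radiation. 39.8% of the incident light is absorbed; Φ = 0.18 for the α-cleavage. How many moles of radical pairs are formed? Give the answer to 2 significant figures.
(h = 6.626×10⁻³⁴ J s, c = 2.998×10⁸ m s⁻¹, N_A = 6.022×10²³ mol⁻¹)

9.8×10⁻⁵ mol

Photon energy at 324 nm: hc/λ = (6.626×10⁻³⁴)(2.998×10⁸)/(324×10⁻⁹) = 6.131×10⁻¹⁹ J.
Incident energy: 0.507 kJ = 507 J.
Photons incident: 507 / 6.131×10⁻¹⁹ = 8.269×10²⁰, i.e. 8.269×10²⁰/6.022×10²³ = 0.001373 mol.
Photons absorbed: 0.398 × 0.001373 = 5.465×10⁻⁴ mol.
Product: Φ × n_abs = 0.18 × 5.465×10⁻⁴ = 9.837×10⁻⁵ mol.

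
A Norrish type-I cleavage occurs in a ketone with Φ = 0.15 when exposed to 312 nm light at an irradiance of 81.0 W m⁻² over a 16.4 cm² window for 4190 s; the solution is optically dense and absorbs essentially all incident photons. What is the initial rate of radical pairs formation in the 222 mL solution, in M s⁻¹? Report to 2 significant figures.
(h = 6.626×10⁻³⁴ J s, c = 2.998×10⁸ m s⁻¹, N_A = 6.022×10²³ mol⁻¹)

2.3×10⁻⁷ M s⁻¹

Photon energy at 312 nm: hc/λ = (6.626×10⁻³⁴)(2.998×10⁸)/(312×10⁻⁹) = 6.367×10⁻¹⁹ J.
Energy delivered: (81.0 W m⁻²)(16.4×10⁻⁴ m²)(4190 s) = 556.6 J.
Photons incident: 556.6 / 6.367×10⁻¹⁹ = 8.742×10²⁰, i.e. 8.742×10²⁰/6.022×10²³ = 0.001452 mol.
Product formed: 0.15 × 0.001452 = 2.178×10⁻⁴ mol.
Rate: 2.178×10⁻⁴ mol / (4190 s × 0.222 L) = 2.3×10⁻⁷ M s⁻¹.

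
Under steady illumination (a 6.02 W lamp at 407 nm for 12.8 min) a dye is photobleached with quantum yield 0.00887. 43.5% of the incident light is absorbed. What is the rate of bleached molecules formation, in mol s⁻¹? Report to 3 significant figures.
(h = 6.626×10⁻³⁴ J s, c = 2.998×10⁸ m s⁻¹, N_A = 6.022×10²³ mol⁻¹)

7.90×10⁻⁸ mol s⁻¹

Photon energy at 407 nm: hc/λ = (6.626×10⁻³⁴)(2.998×10⁸)/(407×10⁻⁹) = 4.881×10⁻¹⁹ J.
Energy delivered: (6.02 W)(768 s) = 4623 J.
Photons incident: 4623 / 4.881×10⁻¹⁹ = 9.471×10²¹, i.e. 9.471×10²¹/6.022×10²³ = 0.01573 mol.
Photons absorbed: 0.435 × 0.01573 = 0.006843 mol.
Product formed: 0.00887 × 0.006843 = 6.070×10⁻⁵ mol.
Rate: 6.070×10⁻⁵ / 768 s = 7.90×10⁻⁸ mol s⁻¹.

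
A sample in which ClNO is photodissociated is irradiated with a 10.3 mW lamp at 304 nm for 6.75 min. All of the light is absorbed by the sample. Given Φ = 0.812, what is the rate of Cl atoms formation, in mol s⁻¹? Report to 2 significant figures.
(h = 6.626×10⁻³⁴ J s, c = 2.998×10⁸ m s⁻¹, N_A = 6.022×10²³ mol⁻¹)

Photon energy at 304 nm: hc/λ = (6.626×10⁻³⁴)(2.998×10⁸)/(304×10⁻⁹) = 6.534×10⁻¹⁹ J.
Energy delivered: (10.3 mW)(405 s) = 4.172 J.
Photons incident: 4.172 / 6.534×10⁻¹⁹ = 6.385×10¹⁸, i.e. 6.385×10¹⁸/6.022×10²³ = 1.060×10⁻⁵ mol.
Product formed: 0.812 × 1.060×10⁻⁵ = 8.607×10⁻⁶ mol.
Rate: 8.607×10⁻⁶ / 405 s = 2.1×10⁻⁸ mol s⁻¹.

2.1×10⁻⁸ mol s⁻¹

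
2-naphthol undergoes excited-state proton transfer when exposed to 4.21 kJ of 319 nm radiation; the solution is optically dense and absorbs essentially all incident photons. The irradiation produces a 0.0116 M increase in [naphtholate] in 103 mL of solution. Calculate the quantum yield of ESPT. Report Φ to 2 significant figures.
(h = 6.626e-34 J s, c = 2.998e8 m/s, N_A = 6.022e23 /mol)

Φ = 0.11

Product: (0.0116 M)(0.103 L) = 0.001195 mol.
Photon energy at 319 nm: hc/λ = (6.626e-34)(2.998e8)/(319e-9) = 6.227e-19 J.
Incident energy: 4.21 kJ = 4210 J.
Photons incident: 4210 / 6.227e-19 = 6.761e21, i.e. 6.761e21/6.022e23 = 0.01123 mol.
Φ = 0.001195 mol / 0.01123 mol photons = 0.11.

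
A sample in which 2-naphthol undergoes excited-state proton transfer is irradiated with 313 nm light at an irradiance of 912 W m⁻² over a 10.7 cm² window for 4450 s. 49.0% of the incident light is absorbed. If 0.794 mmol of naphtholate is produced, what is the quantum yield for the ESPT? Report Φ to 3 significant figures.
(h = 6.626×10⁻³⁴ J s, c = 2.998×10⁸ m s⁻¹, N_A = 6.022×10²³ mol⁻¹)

Φ = 0.143

Product: 0.794 mmol = 7.94×10⁻⁴ mol.
Photon energy at 313 nm: hc/λ = (6.626×10⁻³⁴)(2.998×10⁸)/(313×10⁻⁹) = 6.347×10⁻¹⁹ J.
Energy delivered: (912 W m⁻²)(10.7×10⁻⁴ m²)(4450 s) = 4342 J.
Photons incident: 4342 / 6.347×10⁻¹⁹ = 6.841×10²¹, i.e. 6.841×10²¹/6.022×10²³ = 0.01136 mol.
Photons absorbed: 0.490 × 0.01136 = 0.005566 mol.
Φ = 7.94×10⁻⁴ mol / 0.005566 mol photons = 0.143.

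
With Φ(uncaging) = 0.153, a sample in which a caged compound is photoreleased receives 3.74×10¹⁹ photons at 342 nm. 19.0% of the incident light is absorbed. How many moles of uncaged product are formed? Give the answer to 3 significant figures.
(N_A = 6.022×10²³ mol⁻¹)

1.81×10⁻⁶ mol

Moles of photons: 3.74×10¹⁹ / 6.022×10²³ = 6.211×10⁻⁵ mol.
Photons absorbed: 0.190 × 6.211×10⁻⁵ = 1.180×10⁻⁵ mol.
Product: Φ × n_abs = 0.153 × 1.180×10⁻⁵ = 1.805×10⁻⁶ mol.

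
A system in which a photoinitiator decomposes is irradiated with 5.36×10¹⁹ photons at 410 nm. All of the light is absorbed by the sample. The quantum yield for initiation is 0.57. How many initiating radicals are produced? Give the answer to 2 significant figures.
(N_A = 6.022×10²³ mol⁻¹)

Moles of photons: 5.36×10¹⁹ / 6.022×10²³ = 8.901×10⁻⁵ mol.
Product: Φ × n_abs = 0.57 × 8.901×10⁻⁵ = 5.074×10⁻⁵ mol.
As a count: 5.074×10⁻⁵ × 6.022×10²³ = 3.1×10¹⁹.

3.1×10¹⁹ initiating radicals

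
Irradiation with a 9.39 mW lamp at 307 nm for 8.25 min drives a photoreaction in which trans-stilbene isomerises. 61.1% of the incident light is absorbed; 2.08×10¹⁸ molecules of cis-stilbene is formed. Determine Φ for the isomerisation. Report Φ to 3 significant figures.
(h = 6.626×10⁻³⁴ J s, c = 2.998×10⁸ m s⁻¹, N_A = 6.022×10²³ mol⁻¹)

Product: 2.08×10¹⁸ / 6.022×10²³ = 3.454×10⁻⁶ mol.
Photon energy at 307 nm: hc/λ = (6.626×10⁻³⁴)(2.998×10⁸)/(307×10⁻⁹) = 6.471×10⁻¹⁹ J.
Energy delivered: (9.39 mW)(495 s) = 4.648 J.
Photons incident: 4.648 / 6.471×10⁻¹⁹ = 7.183×10¹⁸, i.e. 7.183×10¹⁸/6.022×10²³ = 1.193×10⁻⁵ mol.
Photons absorbed: 0.611 × 1.193×10⁻⁵ = 7.289×10⁻⁶ mol.
Φ = 3.454×10⁻⁶ mol / 7.289×10⁻⁶ mol photons = 0.474.

Φ = 0.474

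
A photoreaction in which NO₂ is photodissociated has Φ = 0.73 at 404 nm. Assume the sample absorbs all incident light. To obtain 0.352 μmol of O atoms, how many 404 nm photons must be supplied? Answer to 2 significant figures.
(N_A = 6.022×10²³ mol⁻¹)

Product: 0.352 μmol = 3.52×10⁻⁷ mol.
Photons that must be absorbed: 3.52×10⁻⁷ / 0.73 = 4.822×10⁻⁷ mol.
Photon count: 4.822×10⁻⁷ × 6.022×10²³ = 2.9×10¹⁷.

2.9×10¹⁷ photons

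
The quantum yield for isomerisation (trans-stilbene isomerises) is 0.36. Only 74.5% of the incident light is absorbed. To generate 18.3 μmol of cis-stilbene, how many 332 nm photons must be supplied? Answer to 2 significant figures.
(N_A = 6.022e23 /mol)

Product: 18.3 μmol = 1.83e-5 mol.
Photons that must be absorbed: 1.83e-5 / 0.36 = 5.083e-5 mol.
Incident photons needed: 5.083e-5 / 0.745 = 6.823e-5 mol.
Photon count: 6.823e-5 × 6.022e23 = 4.1e19.

4.1e19 photons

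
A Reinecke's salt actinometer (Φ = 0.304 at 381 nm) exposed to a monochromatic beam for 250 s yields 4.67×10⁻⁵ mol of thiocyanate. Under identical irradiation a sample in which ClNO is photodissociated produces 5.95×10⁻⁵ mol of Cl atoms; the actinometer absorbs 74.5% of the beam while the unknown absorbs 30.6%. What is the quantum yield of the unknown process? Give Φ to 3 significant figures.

Φ = 0.943

Photons absorbed by the actinometer: 4.67×10⁻⁵ / 0.304 = 1.536×10⁻⁴ mol.
Incident flux: 1.536×10⁻⁴ / 0.745 = 2.062×10⁻⁴ einstein.
Absorbed by unknown: 0.306 × 2.062×10⁻⁴ = 6.310×10⁻⁵ mol.
Φ(unknown) = 5.95×10⁻⁵ / 6.310×10⁻⁵ = 0.943.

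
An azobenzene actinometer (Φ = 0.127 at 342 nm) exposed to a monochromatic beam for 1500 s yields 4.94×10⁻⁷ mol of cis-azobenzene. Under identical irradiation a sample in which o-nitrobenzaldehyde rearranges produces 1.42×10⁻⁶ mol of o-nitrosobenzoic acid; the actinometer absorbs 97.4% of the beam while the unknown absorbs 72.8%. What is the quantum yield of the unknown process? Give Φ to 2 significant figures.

Φ = 0.49

Photons absorbed by the actinometer: 4.94×10⁻⁷ / 0.127 = 3.890×10⁻⁶ mol.
Incident flux: 3.890×10⁻⁶ / 0.974 = 3.994×10⁻⁶ einstein.
Absorbed by unknown: 0.728 × 3.994×10⁻⁶ = 2.908×10⁻⁶ mol.
Φ(unknown) = 1.42×10⁻⁶ / 2.908×10⁻⁶ = 0.49.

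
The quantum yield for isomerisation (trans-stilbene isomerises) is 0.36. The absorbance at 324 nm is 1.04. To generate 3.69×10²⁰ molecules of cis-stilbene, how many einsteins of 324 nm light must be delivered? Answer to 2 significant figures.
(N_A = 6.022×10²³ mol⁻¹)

0.0019 einstein

Product: 3.69×10²⁰ / 6.022×10²³ = 6.128×10⁻⁴ mol.
Photons that must be absorbed: 6.128×10⁻⁴ / 0.36 = 0.001702 mol.
Fraction absorbed: 1 − 10^(−1.04) = 0.9088.
Incident photons needed: 0.001702 / 0.9088 = 0.001873 mol.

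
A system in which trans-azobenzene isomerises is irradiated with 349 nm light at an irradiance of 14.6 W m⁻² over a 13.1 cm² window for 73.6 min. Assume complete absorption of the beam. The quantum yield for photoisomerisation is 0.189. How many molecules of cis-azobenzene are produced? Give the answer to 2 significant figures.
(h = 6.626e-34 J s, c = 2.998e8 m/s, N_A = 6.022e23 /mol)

2.8e19 molecules

Photon energy at 349 nm: hc/λ = (6.626e-34)(2.998e8)/(349e-9) = 5.692e-19 J.
Energy delivered: (14.6 W m⁻²)(13.1e-4 m²)(4416 s) = 84.46 J.
Photons incident: 84.46 / 5.692e-19 = 1.484e20, i.e. 1.484e20/6.022e23 = 2.464e-4 mol.
Product: Φ × n_abs = 0.189 × 2.464e-4 = 4.657e-5 mol.
As a count: 4.657e-5 × 6.022e23 = 2.8e19.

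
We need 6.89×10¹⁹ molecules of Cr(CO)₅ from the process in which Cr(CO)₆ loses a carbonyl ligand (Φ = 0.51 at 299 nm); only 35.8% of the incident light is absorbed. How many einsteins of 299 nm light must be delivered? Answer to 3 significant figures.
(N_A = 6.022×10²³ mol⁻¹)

Product: 6.89×10¹⁹ / 6.022×10²³ = 1.144×10⁻⁴ mol.
Photons that must be absorbed: 1.144×10⁻⁴ / 0.51 = 2.243×10⁻⁴ mol.
Incident photons needed: 2.243×10⁻⁴ / 0.358 = 6.265×10⁻⁴ mol.

6.27×10⁻⁴ einstein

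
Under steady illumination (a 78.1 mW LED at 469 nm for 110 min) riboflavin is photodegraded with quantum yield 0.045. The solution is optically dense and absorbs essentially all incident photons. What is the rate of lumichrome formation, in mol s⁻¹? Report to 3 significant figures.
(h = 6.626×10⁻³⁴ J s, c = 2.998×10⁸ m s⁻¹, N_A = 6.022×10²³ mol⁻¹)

Photon energy at 469 nm: hc/λ = (6.626×10⁻³⁴)(2.998×10⁸)/(469×10⁻⁹) = 4.236×10⁻¹⁹ J.
Energy delivered: (78.1 mW)(6600 s) = 515.5 J.
Photons incident: 515.5 / 4.236×10⁻¹⁹ = 1.217×10²¹, i.e. 1.217×10²¹/6.022×10²³ = 0.002021 mol.
Product formed: 0.045 × 0.002021 = 9.094×10⁻⁵ mol.
Rate: 9.094×10⁻⁵ / 6600 s = 1.38×10⁻⁸ mol s⁻¹.

1.38×10⁻⁸ mol s⁻¹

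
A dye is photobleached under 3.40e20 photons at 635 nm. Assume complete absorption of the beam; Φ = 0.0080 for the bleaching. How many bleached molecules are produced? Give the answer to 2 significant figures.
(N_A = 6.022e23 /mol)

Moles of photons: 3.40e20 / 6.022e23 = 5.646e-4 mol.
Product: Φ × n_abs = 0.0080 × 5.646e-4 = 4.517e-6 mol.
As a count: 4.517e-6 × 6.022e23 = 2.7e18.

2.7e18 bleached molecules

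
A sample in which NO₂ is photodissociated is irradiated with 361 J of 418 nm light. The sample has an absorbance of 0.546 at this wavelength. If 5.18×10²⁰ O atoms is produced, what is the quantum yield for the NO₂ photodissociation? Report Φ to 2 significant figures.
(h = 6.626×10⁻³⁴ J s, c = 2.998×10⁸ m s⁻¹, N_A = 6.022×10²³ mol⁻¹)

Φ = 0.95

Product: 5.18×10²⁰ / 6.022×10²³ = 8.602×10⁻⁴ mol.
Photon energy at 418 nm: hc/λ = (6.626×10⁻³⁴)(2.998×10⁸)/(418×10⁻⁹) = 4.752×10⁻¹⁹ J.
Photons incident: 361 / 4.752×10⁻¹⁹ = 7.597×10²⁰, i.e. 7.597×10²⁰/6.022×10²³ = 0.001262 mol.
Fraction absorbed: 1 − 10^(−0.546) = 0.7156.
Photons absorbed: 0.7156 × 0.001262 = 9.031×10⁻⁴ mol.
Φ = 8.602×10⁻⁴ mol / 9.031×10⁻⁴ mol photons = 0.95.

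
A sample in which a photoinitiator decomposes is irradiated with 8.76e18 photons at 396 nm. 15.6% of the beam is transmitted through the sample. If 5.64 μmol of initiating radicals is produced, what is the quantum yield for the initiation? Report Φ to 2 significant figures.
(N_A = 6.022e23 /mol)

Φ = 0.46

Product: 5.64 μmol = 5.64e-6 mol.
Moles of photons: 8.76e18 / 6.022e23 = 1.455e-5 mol.
Fraction absorbed: 1 − 15.6/100 = 0.8440.
Photons absorbed: 0.8440 × 1.455e-5 = 1.228e-5 mol.
Φ = 5.64e-6 mol / 1.228e-5 mol photons = 0.46.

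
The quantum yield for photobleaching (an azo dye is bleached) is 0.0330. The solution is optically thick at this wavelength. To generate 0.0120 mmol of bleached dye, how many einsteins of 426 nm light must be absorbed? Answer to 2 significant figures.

Product: 0.0120 mmol = 1.20e-5 mol.
Photons that must be absorbed: 1.20e-5 / 0.0330 = 3.636e-4 mol.

3.6e-4 einstein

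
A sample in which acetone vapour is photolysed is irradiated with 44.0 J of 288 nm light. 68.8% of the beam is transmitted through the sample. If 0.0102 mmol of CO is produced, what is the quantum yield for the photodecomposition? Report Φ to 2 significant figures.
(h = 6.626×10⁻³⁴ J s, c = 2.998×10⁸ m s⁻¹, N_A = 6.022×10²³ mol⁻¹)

Φ = 0.31

Product: 0.0102 mmol = 1.02×10⁻⁵ mol.
Photon energy at 288 nm: hc/λ = (6.626×10⁻³⁴)(2.998×10⁸)/(288×10⁻⁹) = 6.897×10⁻¹⁹ J.
Photons incident: 44.0 / 6.897×10⁻¹⁹ = 6.380×10¹⁹, i.e. 6.380×10¹⁹/6.022×10²³ = 1.059×10⁻⁴ mol.
Fraction absorbed: 1 − 68.8/100 = 0.3120.
Photons absorbed: 0.3120 × 1.059×10⁻⁴ = 3.304×10⁻⁵ mol.
Φ = 1.02×10⁻⁵ mol / 3.304×10⁻⁵ mol photons = 0.31.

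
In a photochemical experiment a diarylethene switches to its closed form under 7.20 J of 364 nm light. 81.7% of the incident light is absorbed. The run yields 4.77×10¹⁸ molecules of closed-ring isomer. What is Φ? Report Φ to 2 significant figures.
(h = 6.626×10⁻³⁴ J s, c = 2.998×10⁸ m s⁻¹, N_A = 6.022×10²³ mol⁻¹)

Product: 4.77×10¹⁸ / 6.022×10²³ = 7.921×10⁻⁶ mol.
Photon energy at 364 nm: hc/λ = (6.626×10⁻³⁴)(2.998×10⁸)/(364×10⁻⁹) = 5.457×10⁻¹⁹ J.
Photons incident: 7.20 / 5.457×10⁻¹⁹ = 1.319×10¹⁹, i.e. 1.319×10¹⁹/6.022×10²³ = 2.190×10⁻⁵ mol.
Photons absorbed: 0.817 × 2.190×10⁻⁵ = 1.789×10⁻⁵ mol.
Φ = 7.921×10⁻⁶ mol / 1.789×10⁻⁵ mol photons = 0.44.

Φ = 0.44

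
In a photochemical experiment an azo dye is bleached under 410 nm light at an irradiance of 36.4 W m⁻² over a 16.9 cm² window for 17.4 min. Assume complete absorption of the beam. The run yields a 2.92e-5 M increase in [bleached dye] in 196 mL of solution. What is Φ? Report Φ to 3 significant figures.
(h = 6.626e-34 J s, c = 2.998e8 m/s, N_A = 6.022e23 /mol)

Φ = 0.0260

Product: (2.92e-5 M)(0.196 L) = 5.723e-6 mol.
Photon energy at 410 nm: hc/λ = (6.626e-34)(2.998e8)/(410e-9) = 4.845e-19 J.
Energy delivered: (36.4 W m⁻²)(16.9e-4 m²)(1044 s) = 64.22 J.
Photons incident: 64.22 / 4.845e-19 = 1.325e20, i.e. 1.325e20/6.022e23 = 2.200e-4 mol.
Φ = 5.723e-6 mol / 2.200e-4 mol photons = 0.0260.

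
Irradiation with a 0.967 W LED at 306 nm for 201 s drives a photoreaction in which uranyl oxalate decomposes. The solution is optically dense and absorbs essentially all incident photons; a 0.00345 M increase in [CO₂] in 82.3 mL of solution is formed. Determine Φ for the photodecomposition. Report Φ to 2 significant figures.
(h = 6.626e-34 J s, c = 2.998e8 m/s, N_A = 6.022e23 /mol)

Product: (0.00345 M)(0.0823 L) = 2.839e-4 mol.
Photon energy at 306 nm: hc/λ = (6.626e-34)(2.998e8)/(306e-9) = 6.492e-19 J.
Energy delivered: (0.967 W)(201 s) = 194.4 J.
Photons incident: 194.4 / 6.492e-19 = 2.994e20, i.e. 2.994e20/6.022e23 = 4.972e-4 mol.
Φ = 2.839e-4 mol / 4.972e-4 mol photons = 0.57.

Φ = 0.57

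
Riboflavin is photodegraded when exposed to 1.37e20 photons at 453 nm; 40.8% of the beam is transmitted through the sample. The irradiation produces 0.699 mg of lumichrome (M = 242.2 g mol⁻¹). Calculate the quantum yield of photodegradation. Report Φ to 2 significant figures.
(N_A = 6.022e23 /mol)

Product: 0.699 mg / 242.2 g mol⁻¹ = 2.886e-6 mol.
Moles of photons: 1.37e20 / 6.022e23 = 2.275e-4 mol.
Fraction absorbed: 1 − 40.8/100 = 0.5920.
Photons absorbed: 0.5920 × 2.275e-4 = 1.347e-4 mol.
Φ = 2.886e-6 mol / 1.347e-4 mol photons = 0.021.

Φ = 0.021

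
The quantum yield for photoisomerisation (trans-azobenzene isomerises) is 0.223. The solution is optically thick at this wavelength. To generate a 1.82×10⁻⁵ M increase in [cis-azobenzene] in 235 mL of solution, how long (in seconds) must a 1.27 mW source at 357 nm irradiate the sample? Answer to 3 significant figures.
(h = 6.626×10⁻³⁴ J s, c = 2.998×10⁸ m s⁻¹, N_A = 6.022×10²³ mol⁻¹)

Product: (1.82×10⁻⁵ M)(0.235 L) = 4.277×10⁻⁶ mol.
Photons that must be absorbed: 4.277×10⁻⁶ / 0.223 = 1.918×10⁻⁵ mol.
Photon energy: hc/λ = 5.564×10⁻¹⁹ J; per mole, 3.351×10⁵ J mol⁻¹.
Energy required: 1.918×10⁻⁵ × 3.351×10⁵ = 6.427 J.
Time: 6.427 J / 0.00127 W = 5060 s.

t ≈ 5060 s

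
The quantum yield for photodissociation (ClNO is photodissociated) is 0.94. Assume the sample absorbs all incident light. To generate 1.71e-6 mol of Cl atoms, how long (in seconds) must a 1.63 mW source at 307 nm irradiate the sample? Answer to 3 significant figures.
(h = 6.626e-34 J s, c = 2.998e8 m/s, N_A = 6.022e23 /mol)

Photons that must be absorbed: 1.71e-6 / 0.94 = 1.819e-6 mol.
Photon energy: hc/λ = 6.471e-19 J; per mole, 3.897e5 J mol⁻¹.
Energy required: 1.819e-6 × 3.897e5 = 0.7089 J.
Time: 0.7089 J / 0.00163 W = 435 s.

t ≈ 435 s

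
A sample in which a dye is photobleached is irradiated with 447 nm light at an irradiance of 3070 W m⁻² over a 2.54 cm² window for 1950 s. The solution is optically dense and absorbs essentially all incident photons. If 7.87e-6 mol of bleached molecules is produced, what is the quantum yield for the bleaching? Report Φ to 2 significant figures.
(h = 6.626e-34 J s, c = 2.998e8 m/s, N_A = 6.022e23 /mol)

Φ = 0.0014

Photon energy at 447 nm: hc/λ = (6.626e-34)(2.998e8)/(447e-9) = 4.444e-19 J.
Energy delivered: (3070 W m⁻²)(2.54e-4 m²)(1950 s) = 1521 J.
Photons incident: 1521 / 4.444e-19 = 3.423e21, i.e. 3.423e21/6.022e23 = 0.005684 mol.
Φ = 7.87e-6 mol / 0.005684 mol photons = 0.0014.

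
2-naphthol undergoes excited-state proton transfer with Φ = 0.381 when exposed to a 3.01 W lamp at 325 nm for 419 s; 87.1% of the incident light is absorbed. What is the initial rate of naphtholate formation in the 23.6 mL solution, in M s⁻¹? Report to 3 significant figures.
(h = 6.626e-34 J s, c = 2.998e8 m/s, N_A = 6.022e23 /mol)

1.15e-4 M s⁻¹

Photon energy at 325 nm: hc/λ = (6.626e-34)(2.998e8)/(325e-9) = 6.112e-19 J.
Energy delivered: (3.01 W)(419 s) = 1261 J.
Photons incident: 1261 / 6.112e-19 = 2.063e21, i.e. 2.063e21/6.022e23 = 0.003426 mol.
Photons absorbed: 0.871 × 0.003426 = 0.002984 mol.
Product formed: 0.381 × 0.002984 = 0.001137 mol.
Rate: 0.001137 mol / (419 s × 0.0236 L) = 1.15e-4 M s⁻¹.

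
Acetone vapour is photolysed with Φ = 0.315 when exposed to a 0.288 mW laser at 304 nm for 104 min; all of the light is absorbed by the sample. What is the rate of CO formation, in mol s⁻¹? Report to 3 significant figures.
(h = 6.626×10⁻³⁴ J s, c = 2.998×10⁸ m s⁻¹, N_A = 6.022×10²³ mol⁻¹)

Photon energy at 304 nm: hc/λ = (6.626×10⁻³⁴)(2.998×10⁸)/(304×10⁻⁹) = 6.534×10⁻¹⁹ J.
Energy delivered: (0.288 mW)(6240 s) = 1.797 J.
Photons incident: 1.797 / 6.534×10⁻¹⁹ = 2.750×10¹⁸, i.e. 2.750×10¹⁸/6.022×10²³ = 4.567×10⁻⁶ mol.
Product formed: 0.315 × 4.567×10⁻⁶ = 1.439×10⁻⁶ mol.
Rate: 1.439×10⁻⁶ / 6240 s = 2.31×10⁻¹⁰ mol s⁻¹.

2.31×10⁻¹⁰ mol s⁻¹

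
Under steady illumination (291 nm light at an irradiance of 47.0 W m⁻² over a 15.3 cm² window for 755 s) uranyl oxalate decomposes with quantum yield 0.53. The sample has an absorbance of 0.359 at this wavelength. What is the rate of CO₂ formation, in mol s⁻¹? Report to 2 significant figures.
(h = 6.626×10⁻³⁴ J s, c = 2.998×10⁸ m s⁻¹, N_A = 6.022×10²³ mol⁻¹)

5.2×10⁻⁸ mol s⁻¹

Photon energy at 291 nm: hc/λ = (6.626×10⁻³⁴)(2.998×10⁸)/(291×10⁻⁹) = 6.826×10⁻¹⁹ J.
Energy delivered: (47.0 W m⁻²)(15.3×10⁻⁴ m²)(755 s) = 54.29 J.
Photons incident: 54.29 / 6.826×10⁻¹⁹ = 7.953×10¹⁹, i.e. 7.953×10¹⁹/6.022×10²³ = 1.321×10⁻⁴ mol.
Fraction absorbed: 1 − 10^(−0.359) = 0.5625.
Photons absorbed: 0.5625 × 1.321×10⁻⁴ = 7.431×10⁻⁵ mol.
Product formed: 0.53 × 7.431×10⁻⁵ = 3.938×10⁻⁵ mol.
Rate: 3.938×10⁻⁵ / 755 s = 5.2×10⁻⁸ mol s⁻¹.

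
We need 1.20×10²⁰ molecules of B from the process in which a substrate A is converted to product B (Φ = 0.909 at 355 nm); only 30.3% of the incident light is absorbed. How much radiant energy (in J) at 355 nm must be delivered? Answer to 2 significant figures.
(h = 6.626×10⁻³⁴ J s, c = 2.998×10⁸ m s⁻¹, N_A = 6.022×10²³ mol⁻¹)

240 J

Product: 1.20×10²⁰ / 6.022×10²³ = 1.993×10⁻⁴ mol.
Photons that must be absorbed: 1.993×10⁻⁴ / 0.909 = 2.193×10⁻⁴ mol.
Incident photons needed: 2.193×10⁻⁴ / 0.303 = 7.238×10⁻⁴ mol.
Photon energy: hc/λ = 5.596×10⁻¹⁹ J; per mole, 3.370×10⁵ J mol⁻¹.
Energy required: 7.238×10⁻⁴ × 3.370×10⁵ = 240 J.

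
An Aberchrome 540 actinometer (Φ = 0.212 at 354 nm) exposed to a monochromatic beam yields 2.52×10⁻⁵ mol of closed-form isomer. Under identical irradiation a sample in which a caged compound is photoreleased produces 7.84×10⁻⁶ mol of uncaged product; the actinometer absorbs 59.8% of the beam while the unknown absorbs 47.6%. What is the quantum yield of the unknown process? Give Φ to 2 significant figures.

Photons absorbed by the actinometer: 2.52×10⁻⁵ / 0.212 = 1.189×10⁻⁴ mol.
Incident flux: 1.189×10⁻⁴ / 0.598 = 1.988×10⁻⁴ einstein.
Absorbed by unknown: 0.476 × 1.988×10⁻⁴ = 9.463×10⁻⁵ mol.
Φ(unknown) = 7.84×10⁻⁶ / 9.463×10⁻⁵ = 0.083.

Φ = 0.083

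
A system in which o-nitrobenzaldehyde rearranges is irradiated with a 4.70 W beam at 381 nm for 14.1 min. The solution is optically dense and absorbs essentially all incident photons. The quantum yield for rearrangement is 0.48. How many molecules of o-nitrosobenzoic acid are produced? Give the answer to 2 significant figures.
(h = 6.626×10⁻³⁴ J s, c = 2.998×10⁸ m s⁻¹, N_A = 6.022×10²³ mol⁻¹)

3.7×10²¹ molecules

Photon energy at 381 nm: hc/λ = (6.626×10⁻³⁴)(2.998×10⁸)/(381×10⁻⁹) = 5.214×10⁻¹⁹ J.
Energy delivered: (4.70 W)(846 s) = 3976 J.
Photons incident: 3976 / 5.214×10⁻¹⁹ = 7.626×10²¹, i.e. 7.626×10²¹/6.022×10²³ = 0.01266 mol.
Product: Φ × n_abs = 0.48 × 0.01266 = 0.006077 mol.
As a count: 0.006077 × 6.022×10²³ = 3.7×10²¹.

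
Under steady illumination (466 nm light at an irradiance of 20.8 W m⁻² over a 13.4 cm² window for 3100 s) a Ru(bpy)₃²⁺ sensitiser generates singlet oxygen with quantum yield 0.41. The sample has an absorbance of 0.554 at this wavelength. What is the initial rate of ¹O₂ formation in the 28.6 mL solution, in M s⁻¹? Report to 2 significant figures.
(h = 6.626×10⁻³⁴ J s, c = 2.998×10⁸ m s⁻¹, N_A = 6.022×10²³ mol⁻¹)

1.1×10⁻⁶ M s⁻¹

Photon energy at 466 nm: hc/λ = (6.626×10⁻³⁴)(2.998×10⁸)/(466×10⁻⁹) = 4.263×10⁻¹⁹ J.
Energy delivered: (20.8 W m⁻²)(13.4×10⁻⁴ m²)(3100 s) = 86.40 J.
Photons incident: 86.40 / 4.263×10⁻¹⁹ = 2.027×10²⁰, i.e. 2.027×10²⁰/6.022×10²³ = 3.366×10⁻⁴ mol.
Fraction absorbed: 1 − 10^(−0.554) = 0.7207.
Photons absorbed: 0.7207 × 3.366×10⁻⁴ = 2.426×10⁻⁴ mol.
Product formed: 0.41 × 2.426×10⁻⁴ = 9.947×10⁻⁵ mol.
Rate: 9.947×10⁻⁵ mol / (3100 s × 0.0286 L) = 1.1×10⁻⁶ M s⁻¹.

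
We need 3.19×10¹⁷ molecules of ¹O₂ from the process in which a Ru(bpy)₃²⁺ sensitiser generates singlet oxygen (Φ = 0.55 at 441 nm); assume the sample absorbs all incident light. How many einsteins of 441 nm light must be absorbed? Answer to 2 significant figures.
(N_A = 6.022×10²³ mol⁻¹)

Product: 3.19×10¹⁷ / 6.022×10²³ = 5.297×10⁻⁷ mol.
Photons that must be absorbed: 5.297×10⁻⁷ / 0.55 = 9.631×10⁻⁷ mol.

9.6×10⁻⁷ einstein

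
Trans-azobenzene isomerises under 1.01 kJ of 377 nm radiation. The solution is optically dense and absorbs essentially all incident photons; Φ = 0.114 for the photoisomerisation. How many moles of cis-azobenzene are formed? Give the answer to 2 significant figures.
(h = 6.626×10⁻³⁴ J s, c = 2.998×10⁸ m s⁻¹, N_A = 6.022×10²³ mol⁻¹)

3.6×10⁻⁴ mol

Photon energy at 377 nm: hc/λ = (6.626×10⁻³⁴)(2.998×10⁸)/(377×10⁻⁹) = 5.269×10⁻¹⁹ J.
Incident energy: 1.01 kJ = 1010 J.
Photons incident: 1010 / 5.269×10⁻¹⁹ = 1.917×10²¹, i.e. 1.917×10²¹/6.022×10²³ = 0.003183 mol.
Product: Φ × n_abs = 0.114 × 0.003183 = 3.629×10⁻⁴ mol.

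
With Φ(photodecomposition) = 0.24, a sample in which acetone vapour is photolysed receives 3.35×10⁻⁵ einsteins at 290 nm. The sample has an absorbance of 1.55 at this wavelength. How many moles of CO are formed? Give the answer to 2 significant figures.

7.8×10⁻⁶ mol

Fraction absorbed: 1 − 10^(−1.55) = 0.9718.
Photons absorbed: 0.9718 × 3.35×10⁻⁵ = 3.256×10⁻⁵ mol.
Product: Φ × n_abs = 0.24 × 3.256×10⁻⁵ = 7.814×10⁻⁶ mol.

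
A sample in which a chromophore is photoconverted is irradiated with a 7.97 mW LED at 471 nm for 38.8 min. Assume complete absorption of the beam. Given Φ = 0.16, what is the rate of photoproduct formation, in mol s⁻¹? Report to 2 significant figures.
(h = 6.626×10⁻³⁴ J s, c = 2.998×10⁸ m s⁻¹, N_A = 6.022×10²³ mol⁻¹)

Photon energy at 471 nm: hc/λ = (6.626×10⁻³⁴)(2.998×10⁸)/(471×10⁻⁹) = 4.218×10⁻¹⁹ J.
Energy delivered: (7.97 mW)(2328 s) = 18.55 J.
Photons incident: 18.55 / 4.218×10⁻¹⁹ = 4.398×10¹⁹, i.e. 4.398×10¹⁹/6.022×10²³ = 7.303×10⁻⁵ mol.
Product formed: 0.16 × 7.303×10⁻⁵ = 1.168×10⁻⁵ mol.
Rate: 1.168×10⁻⁵ / 2328 s = 5.0×10⁻⁹ mol s⁻¹.

5.0×10⁻⁹ mol s⁻¹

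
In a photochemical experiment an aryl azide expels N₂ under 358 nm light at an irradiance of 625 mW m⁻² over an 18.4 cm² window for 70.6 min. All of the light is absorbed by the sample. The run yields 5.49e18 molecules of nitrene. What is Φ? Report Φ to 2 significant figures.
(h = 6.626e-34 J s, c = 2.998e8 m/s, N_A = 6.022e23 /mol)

Product: 5.49e18 / 6.022e23 = 9.117e-6 mol.
Photon energy at 358 nm: hc/λ = (6.626e-34)(2.998e8)/(358e-9) = 5.549e-19 J.
Energy delivered: (625 mW m⁻²)(18.4e-4 m²)(4236 s) = 4.871 J.
Photons incident: 4.871 / 5.549e-19 = 8.778e18, i.e. 8.778e18/6.022e23 = 1.458e-5 mol.
Φ = 9.117e-6 mol / 1.458e-5 mol photons = 0.63.

Φ = 0.63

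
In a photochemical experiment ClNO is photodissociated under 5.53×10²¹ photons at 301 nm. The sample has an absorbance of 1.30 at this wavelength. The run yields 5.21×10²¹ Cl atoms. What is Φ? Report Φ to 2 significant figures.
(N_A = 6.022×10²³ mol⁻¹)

Product: 5.21×10²¹ / 6.022×10²³ = 0.008652 mol.
Moles of photons: 5.53×10²¹ / 6.022×10²³ = 0.009183 mol.
Fraction absorbed: 1 − 10^(−1.30) = 0.9499.
Photons absorbed: 0.9499 × 0.009183 = 0.008723 mol.
Φ = 0.008652 mol / 0.008723 mol photons = 0.99.

Φ = 0.99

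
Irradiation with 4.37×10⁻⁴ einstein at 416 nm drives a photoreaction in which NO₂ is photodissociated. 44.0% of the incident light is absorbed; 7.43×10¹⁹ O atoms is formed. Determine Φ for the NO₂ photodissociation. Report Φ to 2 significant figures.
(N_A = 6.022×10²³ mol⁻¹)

Φ = 0.64

Product: 7.43×10¹⁹ / 6.022×10²³ = 1.234×10⁻⁴ mol.
Photons absorbed: 0.440 × 4.37×10⁻⁴ = 1.923×10⁻⁴ mol.
Φ = 1.234×10⁻⁴ mol / 1.923×10⁻⁴ mol photons = 0.64.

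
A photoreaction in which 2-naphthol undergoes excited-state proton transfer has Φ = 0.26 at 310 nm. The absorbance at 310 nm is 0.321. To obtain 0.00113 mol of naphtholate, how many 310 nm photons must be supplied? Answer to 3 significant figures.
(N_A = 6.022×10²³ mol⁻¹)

Photons that must be absorbed: 0.00113 / 0.26 = 0.004346 mol.
Fraction absorbed: 1 − 10^(−0.321) = 0.5225.
Incident photons needed: 0.004346 / 0.5225 = 0.008318 mol.
Photon count: 0.008318 × 6.022×10²³ = 5.01×10²¹.

5.01×10²¹ photons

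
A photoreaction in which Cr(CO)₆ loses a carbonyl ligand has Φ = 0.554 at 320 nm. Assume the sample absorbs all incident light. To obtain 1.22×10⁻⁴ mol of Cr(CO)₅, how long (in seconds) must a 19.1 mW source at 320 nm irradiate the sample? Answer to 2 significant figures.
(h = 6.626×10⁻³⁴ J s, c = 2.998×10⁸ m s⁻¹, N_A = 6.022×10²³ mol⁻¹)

Photons that must be absorbed: 1.22×10⁻⁴ / 0.554 = 2.202×10⁻⁴ mol.
Photon energy: hc/λ = 6.208×10⁻¹⁹ J; per mole, 3.738×10⁵ J mol⁻¹.
Energy required: 2.202×10⁻⁴ × 3.738×10⁵ = 82.31 J.
Time: 82.31 J / 0.0191 W = 4300 s.

t ≈ 4300 s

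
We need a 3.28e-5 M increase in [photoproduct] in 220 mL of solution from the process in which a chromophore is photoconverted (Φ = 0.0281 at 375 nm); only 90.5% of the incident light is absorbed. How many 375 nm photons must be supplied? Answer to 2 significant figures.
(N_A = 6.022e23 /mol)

Product: (3.28e-5 M)(0.22 L) = 7.216e-6 mol.
Photons that must be absorbed: 7.216e-6 / 0.0281 = 2.568e-4 mol.
Incident photons needed: 2.568e-4 / 0.905 = 2.838e-4 mol.
Photon count: 2.838e-4 × 6.022e23 = 1.7e20.

1.7e20 photons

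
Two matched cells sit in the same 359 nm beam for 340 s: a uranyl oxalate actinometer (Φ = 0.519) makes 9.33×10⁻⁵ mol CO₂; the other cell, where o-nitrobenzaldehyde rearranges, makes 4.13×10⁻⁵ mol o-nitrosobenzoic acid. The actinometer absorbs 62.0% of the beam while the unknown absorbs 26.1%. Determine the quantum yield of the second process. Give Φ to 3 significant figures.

Photons absorbed by the actinometer: 9.33×10⁻⁵ / 0.519 = 1.798×10⁻⁴ mol.
Incident flux: 1.798×10⁻⁴ / 0.620 = 2.900×10⁻⁴ einstein.
Absorbed by unknown: 0.261 × 2.900×10⁻⁴ = 7.569×10⁻⁵ mol.
Φ(unknown) = 4.13×10⁻⁵ / 7.569×10⁻⁵ = 0.546.

Φ = 0.546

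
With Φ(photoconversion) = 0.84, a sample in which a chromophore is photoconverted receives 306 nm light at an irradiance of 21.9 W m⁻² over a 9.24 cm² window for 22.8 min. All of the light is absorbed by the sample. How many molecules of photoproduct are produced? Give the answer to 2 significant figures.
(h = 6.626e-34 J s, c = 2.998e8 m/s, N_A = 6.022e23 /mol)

Photon energy at 306 nm: hc/λ = (6.626e-34)(2.998e8)/(306e-9) = 6.492e-19 J.
Energy delivered: (21.9 W m⁻²)(9.24e-4 m²)(1368 s) = 27.68 J.
Photons incident: 27.68 / 6.492e-19 = 4.264e19, i.e. 4.264e19/6.022e23 = 7.081e-5 mol.
Product: Φ × n_abs = 0.84 × 7.081e-5 = 5.948e-5 mol.
As a count: 5.948e-5 × 6.022e23 = 3.6e19.

3.6e19 molecules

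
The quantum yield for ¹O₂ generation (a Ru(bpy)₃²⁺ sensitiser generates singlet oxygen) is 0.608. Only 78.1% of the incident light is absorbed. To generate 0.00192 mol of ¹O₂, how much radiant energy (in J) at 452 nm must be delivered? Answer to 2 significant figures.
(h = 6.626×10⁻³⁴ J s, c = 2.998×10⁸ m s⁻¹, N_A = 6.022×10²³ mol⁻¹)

1100 J

Photons that must be absorbed: 0.00192 / 0.608 = 0.003158 mol.
Incident photons needed: 0.003158 / 0.781 = 0.004044 mol.
Photon energy: hc/λ = 4.395×10⁻¹⁹ J; per mole, 2.647×10⁵ J mol⁻¹.
Energy required: 0.004044 × 2.647×10⁵ = 1100 J.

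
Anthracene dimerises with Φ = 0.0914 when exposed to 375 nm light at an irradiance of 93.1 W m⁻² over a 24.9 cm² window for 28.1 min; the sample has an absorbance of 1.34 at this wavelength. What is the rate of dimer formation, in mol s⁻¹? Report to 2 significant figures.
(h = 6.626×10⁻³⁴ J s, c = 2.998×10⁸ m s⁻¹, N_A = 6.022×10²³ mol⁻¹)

Photon energy at 375 nm: hc/λ = (6.626×10⁻³⁴)(2.998×10⁸)/(375×10⁻⁹) = 5.297×10⁻¹⁹ J.
Energy delivered: (93.1 W m⁻²)(24.9×10⁻⁴ m²)(1686 s) = 390.8 J.
Photons incident: 390.8 / 5.297×10⁻¹⁹ = 7.378×10²⁰, i.e. 7.378×10²⁰/6.022×10²³ = 0.001225 mol.
Fraction absorbed: 1 − 10^(−1.34) = 0.9543.
Photons absorbed: 0.9543 × 0.001225 = 0.001169 mol.
Product formed: 0.0914 × 0.001169 = 1.068×10⁻⁴ mol.
Rate: 1.068×10⁻⁴ / 1686 s = 6.3×10⁻⁸ mol s⁻¹.

6.3×10⁻⁸ mol s⁻¹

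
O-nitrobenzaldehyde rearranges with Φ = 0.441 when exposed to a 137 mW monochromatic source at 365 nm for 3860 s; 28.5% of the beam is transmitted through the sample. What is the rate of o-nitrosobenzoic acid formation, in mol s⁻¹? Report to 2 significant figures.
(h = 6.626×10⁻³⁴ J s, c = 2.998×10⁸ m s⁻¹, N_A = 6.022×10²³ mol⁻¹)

1.3×10⁻⁷ mol s⁻¹

Photon energy at 365 nm: hc/λ = (6.626×10⁻³⁴)(2.998×10⁸)/(365×10⁻⁹) = 5.442×10⁻¹⁹ J.
Energy delivered: (137 mW)(3860 s) = 528.8 J.
Photons incident: 528.8 / 5.442×10⁻¹⁹ = 9.717×10²⁰, i.e. 9.717×10²⁰/6.022×10²³ = 0.001614 mol.
Fraction absorbed: 1 − 28.5/100 = 0.7150.
Photons absorbed: 0.7150 × 0.001614 = 0.001154 mol.
Product formed: 0.441 × 0.001154 = 5.089×10⁻⁴ mol.
Rate: 5.089×10⁻⁴ / 3860 s = 1.3×10⁻⁷ mol s⁻¹.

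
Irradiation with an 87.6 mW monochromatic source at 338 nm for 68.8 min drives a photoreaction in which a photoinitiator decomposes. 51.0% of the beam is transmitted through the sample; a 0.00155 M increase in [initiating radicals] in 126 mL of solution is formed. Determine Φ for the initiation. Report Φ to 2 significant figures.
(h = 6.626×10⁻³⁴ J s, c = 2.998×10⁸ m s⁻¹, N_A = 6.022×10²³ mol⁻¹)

Product: (0.00155 M)(0.126 L) = 1.953×10⁻⁴ mol.
Photon energy at 338 nm: hc/λ = (6.626×10⁻³⁴)(2.998×10⁸)/(338×10⁻⁹) = 5.877×10⁻¹⁹ J.
Energy delivered: (87.6 mW)(4128 s) = 361.6 J.
Photons incident: 361.6 / 5.877×10⁻¹⁹ = 6.153×10²⁰, i.e. 6.153×10²⁰/6.022×10²³ = 0.001022 mol.
Fraction absorbed: 1 − 51.0/100 = 0.4900.
Photons absorbed: 0.4900 × 0.001022 = 5.008×10⁻⁴ mol.
Φ = 1.953×10⁻⁴ mol / 5.008×10⁻⁴ mol photons = 0.39.

Φ = 0.39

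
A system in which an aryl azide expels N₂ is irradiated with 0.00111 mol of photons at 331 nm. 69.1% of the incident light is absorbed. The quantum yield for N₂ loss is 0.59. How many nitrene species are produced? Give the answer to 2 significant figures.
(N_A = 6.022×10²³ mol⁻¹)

Photons absorbed: 0.691 × 0.00111 = 7.670×10⁻⁴ mol.
Product: Φ × n_abs = 0.59 × 7.670×10⁻⁴ = 4.525×10⁻⁴ mol.
As a count: 4.525×10⁻⁴ × 6.022×10²³ = 2.7×10²⁰.

2.7×10²⁰ species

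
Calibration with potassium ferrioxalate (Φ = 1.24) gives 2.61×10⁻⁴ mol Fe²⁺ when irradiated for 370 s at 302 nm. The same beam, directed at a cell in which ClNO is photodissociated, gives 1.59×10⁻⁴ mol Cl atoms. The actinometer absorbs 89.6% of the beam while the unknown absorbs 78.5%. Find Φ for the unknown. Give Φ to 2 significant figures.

Φ = 0.86

Photons absorbed by the actinometer: 2.61×10⁻⁴ / 1.24 = 2.105×10⁻⁴ mol.
Incident flux: 2.105×10⁻⁴ / 0.896 = 2.349×10⁻⁴ einstein.
Absorbed by unknown: 0.785 × 2.349×10⁻⁴ = 1.844×10⁻⁴ mol.
Φ(unknown) = 1.59×10⁻⁴ / 1.844×10⁻⁴ = 0.86.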